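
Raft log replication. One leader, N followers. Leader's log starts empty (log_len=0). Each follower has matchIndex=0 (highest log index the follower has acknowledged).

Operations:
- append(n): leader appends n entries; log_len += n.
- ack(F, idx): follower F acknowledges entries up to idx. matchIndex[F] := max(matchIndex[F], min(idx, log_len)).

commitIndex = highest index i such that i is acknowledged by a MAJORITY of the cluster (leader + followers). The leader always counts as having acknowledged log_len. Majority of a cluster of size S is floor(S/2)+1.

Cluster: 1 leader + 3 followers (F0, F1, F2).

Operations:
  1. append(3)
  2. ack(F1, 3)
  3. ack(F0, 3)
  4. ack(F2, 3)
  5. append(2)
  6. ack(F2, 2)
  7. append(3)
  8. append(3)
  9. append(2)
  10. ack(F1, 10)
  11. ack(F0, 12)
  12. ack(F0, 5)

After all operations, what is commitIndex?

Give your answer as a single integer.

Op 1: append 3 -> log_len=3
Op 2: F1 acks idx 3 -> match: F0=0 F1=3 F2=0; commitIndex=0
Op 3: F0 acks idx 3 -> match: F0=3 F1=3 F2=0; commitIndex=3
Op 4: F2 acks idx 3 -> match: F0=3 F1=3 F2=3; commitIndex=3
Op 5: append 2 -> log_len=5
Op 6: F2 acks idx 2 -> match: F0=3 F1=3 F2=3; commitIndex=3
Op 7: append 3 -> log_len=8
Op 8: append 3 -> log_len=11
Op 9: append 2 -> log_len=13
Op 10: F1 acks idx 10 -> match: F0=3 F1=10 F2=3; commitIndex=3
Op 11: F0 acks idx 12 -> match: F0=12 F1=10 F2=3; commitIndex=10
Op 12: F0 acks idx 5 -> match: F0=12 F1=10 F2=3; commitIndex=10

Answer: 10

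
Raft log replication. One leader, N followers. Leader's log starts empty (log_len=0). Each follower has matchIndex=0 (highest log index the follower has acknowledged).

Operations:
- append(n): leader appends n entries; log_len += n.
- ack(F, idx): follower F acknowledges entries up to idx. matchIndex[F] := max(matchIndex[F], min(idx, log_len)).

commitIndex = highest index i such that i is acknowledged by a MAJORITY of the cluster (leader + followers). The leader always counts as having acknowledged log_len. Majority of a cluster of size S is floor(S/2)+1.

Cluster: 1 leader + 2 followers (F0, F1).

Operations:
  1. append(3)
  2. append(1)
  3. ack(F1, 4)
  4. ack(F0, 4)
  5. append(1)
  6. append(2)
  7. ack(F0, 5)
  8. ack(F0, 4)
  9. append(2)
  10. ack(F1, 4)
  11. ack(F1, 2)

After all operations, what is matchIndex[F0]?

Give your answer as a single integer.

Op 1: append 3 -> log_len=3
Op 2: append 1 -> log_len=4
Op 3: F1 acks idx 4 -> match: F0=0 F1=4; commitIndex=4
Op 4: F0 acks idx 4 -> match: F0=4 F1=4; commitIndex=4
Op 5: append 1 -> log_len=5
Op 6: append 2 -> log_len=7
Op 7: F0 acks idx 5 -> match: F0=5 F1=4; commitIndex=5
Op 8: F0 acks idx 4 -> match: F0=5 F1=4; commitIndex=5
Op 9: append 2 -> log_len=9
Op 10: F1 acks idx 4 -> match: F0=5 F1=4; commitIndex=5
Op 11: F1 acks idx 2 -> match: F0=5 F1=4; commitIndex=5

Answer: 5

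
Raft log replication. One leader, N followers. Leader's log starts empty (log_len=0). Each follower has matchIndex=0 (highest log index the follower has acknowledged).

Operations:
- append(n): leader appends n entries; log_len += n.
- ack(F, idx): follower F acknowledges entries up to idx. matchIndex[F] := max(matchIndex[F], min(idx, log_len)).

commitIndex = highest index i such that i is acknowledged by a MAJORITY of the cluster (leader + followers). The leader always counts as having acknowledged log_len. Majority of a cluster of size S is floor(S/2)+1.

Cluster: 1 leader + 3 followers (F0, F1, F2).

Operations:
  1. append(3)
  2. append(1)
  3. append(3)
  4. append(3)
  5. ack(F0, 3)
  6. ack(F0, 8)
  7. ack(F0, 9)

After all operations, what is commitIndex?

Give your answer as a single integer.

Answer: 0

Derivation:
Op 1: append 3 -> log_len=3
Op 2: append 1 -> log_len=4
Op 3: append 3 -> log_len=7
Op 4: append 3 -> log_len=10
Op 5: F0 acks idx 3 -> match: F0=3 F1=0 F2=0; commitIndex=0
Op 6: F0 acks idx 8 -> match: F0=8 F1=0 F2=0; commitIndex=0
Op 7: F0 acks idx 9 -> match: F0=9 F1=0 F2=0; commitIndex=0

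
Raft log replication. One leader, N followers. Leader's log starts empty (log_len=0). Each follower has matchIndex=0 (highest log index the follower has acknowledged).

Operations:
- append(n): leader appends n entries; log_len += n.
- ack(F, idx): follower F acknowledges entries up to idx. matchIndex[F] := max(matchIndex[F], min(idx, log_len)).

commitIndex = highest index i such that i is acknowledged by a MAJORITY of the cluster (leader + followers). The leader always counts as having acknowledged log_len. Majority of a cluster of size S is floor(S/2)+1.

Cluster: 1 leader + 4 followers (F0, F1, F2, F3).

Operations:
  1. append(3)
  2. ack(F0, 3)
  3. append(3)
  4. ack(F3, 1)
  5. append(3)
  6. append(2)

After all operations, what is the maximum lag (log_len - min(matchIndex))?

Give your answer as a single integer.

Op 1: append 3 -> log_len=3
Op 2: F0 acks idx 3 -> match: F0=3 F1=0 F2=0 F3=0; commitIndex=0
Op 3: append 3 -> log_len=6
Op 4: F3 acks idx 1 -> match: F0=3 F1=0 F2=0 F3=1; commitIndex=1
Op 5: append 3 -> log_len=9
Op 6: append 2 -> log_len=11

Answer: 11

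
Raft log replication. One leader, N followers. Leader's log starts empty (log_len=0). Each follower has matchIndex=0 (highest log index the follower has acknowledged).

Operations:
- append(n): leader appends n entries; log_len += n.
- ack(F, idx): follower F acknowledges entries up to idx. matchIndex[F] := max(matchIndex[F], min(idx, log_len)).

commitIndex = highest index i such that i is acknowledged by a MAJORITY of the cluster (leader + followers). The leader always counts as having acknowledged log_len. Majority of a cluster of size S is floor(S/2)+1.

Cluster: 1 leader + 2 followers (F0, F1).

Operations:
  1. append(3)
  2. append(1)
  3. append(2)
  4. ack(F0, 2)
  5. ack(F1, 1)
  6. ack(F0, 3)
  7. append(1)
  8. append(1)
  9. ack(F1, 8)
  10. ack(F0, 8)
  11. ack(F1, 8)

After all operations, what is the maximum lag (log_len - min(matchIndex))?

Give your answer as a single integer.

Answer: 0

Derivation:
Op 1: append 3 -> log_len=3
Op 2: append 1 -> log_len=4
Op 3: append 2 -> log_len=6
Op 4: F0 acks idx 2 -> match: F0=2 F1=0; commitIndex=2
Op 5: F1 acks idx 1 -> match: F0=2 F1=1; commitIndex=2
Op 6: F0 acks idx 3 -> match: F0=3 F1=1; commitIndex=3
Op 7: append 1 -> log_len=7
Op 8: append 1 -> log_len=8
Op 9: F1 acks idx 8 -> match: F0=3 F1=8; commitIndex=8
Op 10: F0 acks idx 8 -> match: F0=8 F1=8; commitIndex=8
Op 11: F1 acks idx 8 -> match: F0=8 F1=8; commitIndex=8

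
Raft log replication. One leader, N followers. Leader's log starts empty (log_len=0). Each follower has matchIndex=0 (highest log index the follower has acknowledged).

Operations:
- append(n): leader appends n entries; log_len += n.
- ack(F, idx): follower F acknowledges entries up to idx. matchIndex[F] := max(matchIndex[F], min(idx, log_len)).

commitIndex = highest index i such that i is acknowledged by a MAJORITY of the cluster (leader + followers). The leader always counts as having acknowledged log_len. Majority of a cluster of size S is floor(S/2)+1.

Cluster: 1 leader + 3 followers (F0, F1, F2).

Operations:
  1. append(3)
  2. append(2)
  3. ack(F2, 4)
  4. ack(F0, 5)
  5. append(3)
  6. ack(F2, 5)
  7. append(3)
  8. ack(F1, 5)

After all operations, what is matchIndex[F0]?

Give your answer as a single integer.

Answer: 5

Derivation:
Op 1: append 3 -> log_len=3
Op 2: append 2 -> log_len=5
Op 3: F2 acks idx 4 -> match: F0=0 F1=0 F2=4; commitIndex=0
Op 4: F0 acks idx 5 -> match: F0=5 F1=0 F2=4; commitIndex=4
Op 5: append 3 -> log_len=8
Op 6: F2 acks idx 5 -> match: F0=5 F1=0 F2=5; commitIndex=5
Op 7: append 3 -> log_len=11
Op 8: F1 acks idx 5 -> match: F0=5 F1=5 F2=5; commitIndex=5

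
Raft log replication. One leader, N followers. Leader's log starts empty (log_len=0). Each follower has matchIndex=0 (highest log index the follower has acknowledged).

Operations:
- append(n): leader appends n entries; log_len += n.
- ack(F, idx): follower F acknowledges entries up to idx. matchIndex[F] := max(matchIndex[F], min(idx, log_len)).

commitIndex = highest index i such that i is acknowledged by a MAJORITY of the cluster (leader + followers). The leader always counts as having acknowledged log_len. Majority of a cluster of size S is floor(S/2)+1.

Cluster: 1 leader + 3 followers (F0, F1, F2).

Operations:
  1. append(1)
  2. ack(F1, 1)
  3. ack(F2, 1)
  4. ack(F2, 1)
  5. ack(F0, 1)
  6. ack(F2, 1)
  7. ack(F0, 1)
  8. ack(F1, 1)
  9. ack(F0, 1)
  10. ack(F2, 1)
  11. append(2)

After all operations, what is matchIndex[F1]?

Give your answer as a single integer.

Op 1: append 1 -> log_len=1
Op 2: F1 acks idx 1 -> match: F0=0 F1=1 F2=0; commitIndex=0
Op 3: F2 acks idx 1 -> match: F0=0 F1=1 F2=1; commitIndex=1
Op 4: F2 acks idx 1 -> match: F0=0 F1=1 F2=1; commitIndex=1
Op 5: F0 acks idx 1 -> match: F0=1 F1=1 F2=1; commitIndex=1
Op 6: F2 acks idx 1 -> match: F0=1 F1=1 F2=1; commitIndex=1
Op 7: F0 acks idx 1 -> match: F0=1 F1=1 F2=1; commitIndex=1
Op 8: F1 acks idx 1 -> match: F0=1 F1=1 F2=1; commitIndex=1
Op 9: F0 acks idx 1 -> match: F0=1 F1=1 F2=1; commitIndex=1
Op 10: F2 acks idx 1 -> match: F0=1 F1=1 F2=1; commitIndex=1
Op 11: append 2 -> log_len=3

Answer: 1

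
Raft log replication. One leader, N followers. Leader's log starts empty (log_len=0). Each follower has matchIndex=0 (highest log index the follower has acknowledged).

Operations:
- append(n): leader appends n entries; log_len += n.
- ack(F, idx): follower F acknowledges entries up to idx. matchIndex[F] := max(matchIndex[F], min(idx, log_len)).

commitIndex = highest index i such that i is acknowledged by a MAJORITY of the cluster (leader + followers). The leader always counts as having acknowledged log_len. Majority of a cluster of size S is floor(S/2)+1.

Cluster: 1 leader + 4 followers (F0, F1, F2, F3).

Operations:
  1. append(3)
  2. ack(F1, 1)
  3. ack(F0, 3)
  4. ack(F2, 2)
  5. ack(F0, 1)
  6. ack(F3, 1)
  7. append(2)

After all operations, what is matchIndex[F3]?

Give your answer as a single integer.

Answer: 1

Derivation:
Op 1: append 3 -> log_len=3
Op 2: F1 acks idx 1 -> match: F0=0 F1=1 F2=0 F3=0; commitIndex=0
Op 3: F0 acks idx 3 -> match: F0=3 F1=1 F2=0 F3=0; commitIndex=1
Op 4: F2 acks idx 2 -> match: F0=3 F1=1 F2=2 F3=0; commitIndex=2
Op 5: F0 acks idx 1 -> match: F0=3 F1=1 F2=2 F3=0; commitIndex=2
Op 6: F3 acks idx 1 -> match: F0=3 F1=1 F2=2 F3=1; commitIndex=2
Op 7: append 2 -> log_len=5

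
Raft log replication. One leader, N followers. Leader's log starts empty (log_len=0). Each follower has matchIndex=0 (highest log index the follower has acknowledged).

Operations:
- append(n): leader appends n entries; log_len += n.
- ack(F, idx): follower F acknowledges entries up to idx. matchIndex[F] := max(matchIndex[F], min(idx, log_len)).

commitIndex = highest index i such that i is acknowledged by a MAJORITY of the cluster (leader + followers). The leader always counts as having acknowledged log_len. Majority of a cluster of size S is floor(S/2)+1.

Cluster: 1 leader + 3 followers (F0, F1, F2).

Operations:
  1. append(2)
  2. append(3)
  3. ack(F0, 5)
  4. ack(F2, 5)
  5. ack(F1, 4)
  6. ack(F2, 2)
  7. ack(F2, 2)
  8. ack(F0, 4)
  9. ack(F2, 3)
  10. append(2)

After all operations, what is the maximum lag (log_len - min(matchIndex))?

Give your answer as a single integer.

Answer: 3

Derivation:
Op 1: append 2 -> log_len=2
Op 2: append 3 -> log_len=5
Op 3: F0 acks idx 5 -> match: F0=5 F1=0 F2=0; commitIndex=0
Op 4: F2 acks idx 5 -> match: F0=5 F1=0 F2=5; commitIndex=5
Op 5: F1 acks idx 4 -> match: F0=5 F1=4 F2=5; commitIndex=5
Op 6: F2 acks idx 2 -> match: F0=5 F1=4 F2=5; commitIndex=5
Op 7: F2 acks idx 2 -> match: F0=5 F1=4 F2=5; commitIndex=5
Op 8: F0 acks idx 4 -> match: F0=5 F1=4 F2=5; commitIndex=5
Op 9: F2 acks idx 3 -> match: F0=5 F1=4 F2=5; commitIndex=5
Op 10: append 2 -> log_len=7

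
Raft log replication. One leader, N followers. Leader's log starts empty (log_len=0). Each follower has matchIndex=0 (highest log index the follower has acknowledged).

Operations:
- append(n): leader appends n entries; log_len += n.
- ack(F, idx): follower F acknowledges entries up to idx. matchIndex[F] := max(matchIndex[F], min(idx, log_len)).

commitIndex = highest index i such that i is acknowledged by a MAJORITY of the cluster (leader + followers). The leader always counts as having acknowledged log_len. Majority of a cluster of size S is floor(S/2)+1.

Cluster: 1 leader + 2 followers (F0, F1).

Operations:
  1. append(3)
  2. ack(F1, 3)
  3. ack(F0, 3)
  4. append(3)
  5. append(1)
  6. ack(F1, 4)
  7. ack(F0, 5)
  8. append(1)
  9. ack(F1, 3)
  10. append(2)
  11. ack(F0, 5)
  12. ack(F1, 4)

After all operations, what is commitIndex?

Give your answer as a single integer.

Op 1: append 3 -> log_len=3
Op 2: F1 acks idx 3 -> match: F0=0 F1=3; commitIndex=3
Op 3: F0 acks idx 3 -> match: F0=3 F1=3; commitIndex=3
Op 4: append 3 -> log_len=6
Op 5: append 1 -> log_len=7
Op 6: F1 acks idx 4 -> match: F0=3 F1=4; commitIndex=4
Op 7: F0 acks idx 5 -> match: F0=5 F1=4; commitIndex=5
Op 8: append 1 -> log_len=8
Op 9: F1 acks idx 3 -> match: F0=5 F1=4; commitIndex=5
Op 10: append 2 -> log_len=10
Op 11: F0 acks idx 5 -> match: F0=5 F1=4; commitIndex=5
Op 12: F1 acks idx 4 -> match: F0=5 F1=4; commitIndex=5

Answer: 5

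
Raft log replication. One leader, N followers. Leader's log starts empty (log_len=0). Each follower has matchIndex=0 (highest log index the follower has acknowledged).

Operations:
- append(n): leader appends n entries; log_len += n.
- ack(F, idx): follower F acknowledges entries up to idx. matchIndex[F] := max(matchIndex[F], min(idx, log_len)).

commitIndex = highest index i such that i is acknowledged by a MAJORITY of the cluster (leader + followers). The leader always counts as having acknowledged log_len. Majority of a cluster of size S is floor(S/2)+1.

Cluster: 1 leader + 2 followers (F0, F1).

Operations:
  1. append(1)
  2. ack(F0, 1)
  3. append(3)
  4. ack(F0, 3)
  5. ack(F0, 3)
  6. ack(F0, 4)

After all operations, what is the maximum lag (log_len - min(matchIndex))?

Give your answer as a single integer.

Op 1: append 1 -> log_len=1
Op 2: F0 acks idx 1 -> match: F0=1 F1=0; commitIndex=1
Op 3: append 3 -> log_len=4
Op 4: F0 acks idx 3 -> match: F0=3 F1=0; commitIndex=3
Op 5: F0 acks idx 3 -> match: F0=3 F1=0; commitIndex=3
Op 6: F0 acks idx 4 -> match: F0=4 F1=0; commitIndex=4

Answer: 4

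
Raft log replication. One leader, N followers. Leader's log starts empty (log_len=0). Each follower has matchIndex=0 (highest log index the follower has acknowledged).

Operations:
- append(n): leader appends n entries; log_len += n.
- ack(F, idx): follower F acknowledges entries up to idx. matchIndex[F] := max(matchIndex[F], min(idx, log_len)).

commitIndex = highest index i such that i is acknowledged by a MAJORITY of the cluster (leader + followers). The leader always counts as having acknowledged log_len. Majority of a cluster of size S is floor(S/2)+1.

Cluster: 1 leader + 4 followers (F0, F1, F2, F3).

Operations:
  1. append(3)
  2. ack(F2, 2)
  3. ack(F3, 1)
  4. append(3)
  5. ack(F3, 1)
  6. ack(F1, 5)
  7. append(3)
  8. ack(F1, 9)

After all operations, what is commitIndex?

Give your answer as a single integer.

Answer: 2

Derivation:
Op 1: append 3 -> log_len=3
Op 2: F2 acks idx 2 -> match: F0=0 F1=0 F2=2 F3=0; commitIndex=0
Op 3: F3 acks idx 1 -> match: F0=0 F1=0 F2=2 F3=1; commitIndex=1
Op 4: append 3 -> log_len=6
Op 5: F3 acks idx 1 -> match: F0=0 F1=0 F2=2 F3=1; commitIndex=1
Op 6: F1 acks idx 5 -> match: F0=0 F1=5 F2=2 F3=1; commitIndex=2
Op 7: append 3 -> log_len=9
Op 8: F1 acks idx 9 -> match: F0=0 F1=9 F2=2 F3=1; commitIndex=2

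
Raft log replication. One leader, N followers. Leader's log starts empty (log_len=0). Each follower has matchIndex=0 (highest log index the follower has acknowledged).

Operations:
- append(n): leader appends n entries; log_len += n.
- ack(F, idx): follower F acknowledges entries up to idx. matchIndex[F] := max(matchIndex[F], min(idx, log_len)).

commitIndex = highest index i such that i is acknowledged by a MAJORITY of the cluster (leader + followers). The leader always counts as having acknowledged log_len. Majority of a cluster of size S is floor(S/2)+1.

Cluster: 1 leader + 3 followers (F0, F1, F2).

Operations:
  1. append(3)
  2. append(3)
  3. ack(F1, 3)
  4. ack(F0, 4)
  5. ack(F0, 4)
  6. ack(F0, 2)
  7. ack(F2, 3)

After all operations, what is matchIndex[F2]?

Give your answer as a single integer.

Answer: 3

Derivation:
Op 1: append 3 -> log_len=3
Op 2: append 3 -> log_len=6
Op 3: F1 acks idx 3 -> match: F0=0 F1=3 F2=0; commitIndex=0
Op 4: F0 acks idx 4 -> match: F0=4 F1=3 F2=0; commitIndex=3
Op 5: F0 acks idx 4 -> match: F0=4 F1=3 F2=0; commitIndex=3
Op 6: F0 acks idx 2 -> match: F0=4 F1=3 F2=0; commitIndex=3
Op 7: F2 acks idx 3 -> match: F0=4 F1=3 F2=3; commitIndex=3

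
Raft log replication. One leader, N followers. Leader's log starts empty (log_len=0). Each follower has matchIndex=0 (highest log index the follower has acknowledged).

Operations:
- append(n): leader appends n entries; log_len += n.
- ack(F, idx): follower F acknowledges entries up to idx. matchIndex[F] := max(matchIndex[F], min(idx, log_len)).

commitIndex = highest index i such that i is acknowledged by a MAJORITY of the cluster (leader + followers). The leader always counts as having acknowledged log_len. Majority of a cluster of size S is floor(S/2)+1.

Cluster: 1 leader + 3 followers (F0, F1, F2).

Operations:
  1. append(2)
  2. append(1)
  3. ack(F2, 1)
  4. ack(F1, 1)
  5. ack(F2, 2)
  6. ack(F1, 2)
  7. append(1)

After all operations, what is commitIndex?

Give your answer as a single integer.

Answer: 2

Derivation:
Op 1: append 2 -> log_len=2
Op 2: append 1 -> log_len=3
Op 3: F2 acks idx 1 -> match: F0=0 F1=0 F2=1; commitIndex=0
Op 4: F1 acks idx 1 -> match: F0=0 F1=1 F2=1; commitIndex=1
Op 5: F2 acks idx 2 -> match: F0=0 F1=1 F2=2; commitIndex=1
Op 6: F1 acks idx 2 -> match: F0=0 F1=2 F2=2; commitIndex=2
Op 7: append 1 -> log_len=4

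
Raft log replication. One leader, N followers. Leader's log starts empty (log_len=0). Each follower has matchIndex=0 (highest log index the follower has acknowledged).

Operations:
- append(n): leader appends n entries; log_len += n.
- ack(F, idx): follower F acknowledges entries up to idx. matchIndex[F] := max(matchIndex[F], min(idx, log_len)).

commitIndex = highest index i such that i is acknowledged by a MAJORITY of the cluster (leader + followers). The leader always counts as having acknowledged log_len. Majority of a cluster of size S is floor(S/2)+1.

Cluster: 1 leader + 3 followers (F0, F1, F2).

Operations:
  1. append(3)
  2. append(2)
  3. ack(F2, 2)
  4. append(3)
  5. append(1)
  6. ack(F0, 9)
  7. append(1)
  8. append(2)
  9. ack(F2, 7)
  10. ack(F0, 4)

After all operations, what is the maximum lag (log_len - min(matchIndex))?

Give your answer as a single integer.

Answer: 12

Derivation:
Op 1: append 3 -> log_len=3
Op 2: append 2 -> log_len=5
Op 3: F2 acks idx 2 -> match: F0=0 F1=0 F2=2; commitIndex=0
Op 4: append 3 -> log_len=8
Op 5: append 1 -> log_len=9
Op 6: F0 acks idx 9 -> match: F0=9 F1=0 F2=2; commitIndex=2
Op 7: append 1 -> log_len=10
Op 8: append 2 -> log_len=12
Op 9: F2 acks idx 7 -> match: F0=9 F1=0 F2=7; commitIndex=7
Op 10: F0 acks idx 4 -> match: F0=9 F1=0 F2=7; commitIndex=7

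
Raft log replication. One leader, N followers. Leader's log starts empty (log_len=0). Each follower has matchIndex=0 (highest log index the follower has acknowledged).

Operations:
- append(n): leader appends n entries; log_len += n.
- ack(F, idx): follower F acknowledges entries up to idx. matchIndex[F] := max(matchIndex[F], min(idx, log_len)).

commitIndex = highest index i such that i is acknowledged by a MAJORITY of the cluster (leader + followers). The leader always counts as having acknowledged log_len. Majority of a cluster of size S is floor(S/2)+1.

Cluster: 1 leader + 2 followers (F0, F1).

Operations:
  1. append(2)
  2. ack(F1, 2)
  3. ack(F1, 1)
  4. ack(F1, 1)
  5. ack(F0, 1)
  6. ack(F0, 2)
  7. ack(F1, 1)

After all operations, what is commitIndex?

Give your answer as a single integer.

Answer: 2

Derivation:
Op 1: append 2 -> log_len=2
Op 2: F1 acks idx 2 -> match: F0=0 F1=2; commitIndex=2
Op 3: F1 acks idx 1 -> match: F0=0 F1=2; commitIndex=2
Op 4: F1 acks idx 1 -> match: F0=0 F1=2; commitIndex=2
Op 5: F0 acks idx 1 -> match: F0=1 F1=2; commitIndex=2
Op 6: F0 acks idx 2 -> match: F0=2 F1=2; commitIndex=2
Op 7: F1 acks idx 1 -> match: F0=2 F1=2; commitIndex=2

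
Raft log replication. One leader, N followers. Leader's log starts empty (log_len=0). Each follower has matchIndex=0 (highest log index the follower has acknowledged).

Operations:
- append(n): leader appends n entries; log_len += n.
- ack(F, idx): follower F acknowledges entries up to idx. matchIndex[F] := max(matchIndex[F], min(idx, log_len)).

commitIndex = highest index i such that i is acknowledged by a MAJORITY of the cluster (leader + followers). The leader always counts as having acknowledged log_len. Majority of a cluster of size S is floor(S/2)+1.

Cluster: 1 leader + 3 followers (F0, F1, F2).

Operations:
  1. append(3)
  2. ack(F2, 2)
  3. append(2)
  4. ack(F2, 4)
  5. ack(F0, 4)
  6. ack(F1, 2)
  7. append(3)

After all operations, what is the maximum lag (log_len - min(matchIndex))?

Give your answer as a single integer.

Op 1: append 3 -> log_len=3
Op 2: F2 acks idx 2 -> match: F0=0 F1=0 F2=2; commitIndex=0
Op 3: append 2 -> log_len=5
Op 4: F2 acks idx 4 -> match: F0=0 F1=0 F2=4; commitIndex=0
Op 5: F0 acks idx 4 -> match: F0=4 F1=0 F2=4; commitIndex=4
Op 6: F1 acks idx 2 -> match: F0=4 F1=2 F2=4; commitIndex=4
Op 7: append 3 -> log_len=8

Answer: 6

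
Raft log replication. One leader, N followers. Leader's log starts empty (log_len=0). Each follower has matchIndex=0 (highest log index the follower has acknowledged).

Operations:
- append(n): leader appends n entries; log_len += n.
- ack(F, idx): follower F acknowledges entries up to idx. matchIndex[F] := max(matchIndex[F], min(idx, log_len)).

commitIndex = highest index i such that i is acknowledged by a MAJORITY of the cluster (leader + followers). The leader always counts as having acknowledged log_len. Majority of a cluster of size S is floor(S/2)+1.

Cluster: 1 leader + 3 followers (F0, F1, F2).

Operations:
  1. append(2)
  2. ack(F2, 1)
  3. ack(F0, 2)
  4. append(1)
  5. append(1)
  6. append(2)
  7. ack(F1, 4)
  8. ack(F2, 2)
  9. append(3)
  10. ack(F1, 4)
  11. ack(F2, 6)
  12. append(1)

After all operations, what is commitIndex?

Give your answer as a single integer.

Answer: 4

Derivation:
Op 1: append 2 -> log_len=2
Op 2: F2 acks idx 1 -> match: F0=0 F1=0 F2=1; commitIndex=0
Op 3: F0 acks idx 2 -> match: F0=2 F1=0 F2=1; commitIndex=1
Op 4: append 1 -> log_len=3
Op 5: append 1 -> log_len=4
Op 6: append 2 -> log_len=6
Op 7: F1 acks idx 4 -> match: F0=2 F1=4 F2=1; commitIndex=2
Op 8: F2 acks idx 2 -> match: F0=2 F1=4 F2=2; commitIndex=2
Op 9: append 3 -> log_len=9
Op 10: F1 acks idx 4 -> match: F0=2 F1=4 F2=2; commitIndex=2
Op 11: F2 acks idx 6 -> match: F0=2 F1=4 F2=6; commitIndex=4
Op 12: append 1 -> log_len=10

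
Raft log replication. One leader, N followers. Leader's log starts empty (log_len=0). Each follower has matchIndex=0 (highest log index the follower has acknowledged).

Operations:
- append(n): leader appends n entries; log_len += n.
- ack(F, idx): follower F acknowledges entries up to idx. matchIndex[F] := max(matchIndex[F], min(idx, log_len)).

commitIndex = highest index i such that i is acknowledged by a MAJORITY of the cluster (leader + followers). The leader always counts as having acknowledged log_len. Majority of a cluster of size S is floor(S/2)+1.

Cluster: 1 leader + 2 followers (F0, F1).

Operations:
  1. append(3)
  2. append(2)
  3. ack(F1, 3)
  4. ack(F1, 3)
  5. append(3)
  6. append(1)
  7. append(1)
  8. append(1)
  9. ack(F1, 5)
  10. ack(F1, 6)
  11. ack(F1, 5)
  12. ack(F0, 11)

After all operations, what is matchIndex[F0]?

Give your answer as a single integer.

Answer: 11

Derivation:
Op 1: append 3 -> log_len=3
Op 2: append 2 -> log_len=5
Op 3: F1 acks idx 3 -> match: F0=0 F1=3; commitIndex=3
Op 4: F1 acks idx 3 -> match: F0=0 F1=3; commitIndex=3
Op 5: append 3 -> log_len=8
Op 6: append 1 -> log_len=9
Op 7: append 1 -> log_len=10
Op 8: append 1 -> log_len=11
Op 9: F1 acks idx 5 -> match: F0=0 F1=5; commitIndex=5
Op 10: F1 acks idx 6 -> match: F0=0 F1=6; commitIndex=6
Op 11: F1 acks idx 5 -> match: F0=0 F1=6; commitIndex=6
Op 12: F0 acks idx 11 -> match: F0=11 F1=6; commitIndex=11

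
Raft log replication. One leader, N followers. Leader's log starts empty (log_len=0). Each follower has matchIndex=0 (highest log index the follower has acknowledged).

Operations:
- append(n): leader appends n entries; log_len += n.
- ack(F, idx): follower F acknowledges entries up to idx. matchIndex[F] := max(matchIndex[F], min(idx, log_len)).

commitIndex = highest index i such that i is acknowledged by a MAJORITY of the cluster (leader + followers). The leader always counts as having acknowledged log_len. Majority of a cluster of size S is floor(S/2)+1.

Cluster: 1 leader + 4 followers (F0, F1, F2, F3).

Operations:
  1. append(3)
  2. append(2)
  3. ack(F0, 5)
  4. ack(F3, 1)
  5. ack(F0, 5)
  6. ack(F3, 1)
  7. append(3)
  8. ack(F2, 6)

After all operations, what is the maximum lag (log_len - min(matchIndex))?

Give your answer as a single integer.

Answer: 8

Derivation:
Op 1: append 3 -> log_len=3
Op 2: append 2 -> log_len=5
Op 3: F0 acks idx 5 -> match: F0=5 F1=0 F2=0 F3=0; commitIndex=0
Op 4: F3 acks idx 1 -> match: F0=5 F1=0 F2=0 F3=1; commitIndex=1
Op 5: F0 acks idx 5 -> match: F0=5 F1=0 F2=0 F3=1; commitIndex=1
Op 6: F3 acks idx 1 -> match: F0=5 F1=0 F2=0 F3=1; commitIndex=1
Op 7: append 3 -> log_len=8
Op 8: F2 acks idx 6 -> match: F0=5 F1=0 F2=6 F3=1; commitIndex=5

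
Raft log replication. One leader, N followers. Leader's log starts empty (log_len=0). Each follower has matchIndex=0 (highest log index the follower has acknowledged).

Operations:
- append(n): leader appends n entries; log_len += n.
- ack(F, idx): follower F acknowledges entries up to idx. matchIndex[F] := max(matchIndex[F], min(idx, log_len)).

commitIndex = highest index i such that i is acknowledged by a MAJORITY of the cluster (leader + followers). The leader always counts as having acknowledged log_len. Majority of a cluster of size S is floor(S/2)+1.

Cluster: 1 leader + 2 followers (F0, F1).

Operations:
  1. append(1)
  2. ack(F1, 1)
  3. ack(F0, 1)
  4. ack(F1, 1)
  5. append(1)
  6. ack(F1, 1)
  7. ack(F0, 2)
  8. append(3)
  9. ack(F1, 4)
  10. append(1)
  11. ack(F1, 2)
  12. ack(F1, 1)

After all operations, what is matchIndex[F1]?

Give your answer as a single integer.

Answer: 4

Derivation:
Op 1: append 1 -> log_len=1
Op 2: F1 acks idx 1 -> match: F0=0 F1=1; commitIndex=1
Op 3: F0 acks idx 1 -> match: F0=1 F1=1; commitIndex=1
Op 4: F1 acks idx 1 -> match: F0=1 F1=1; commitIndex=1
Op 5: append 1 -> log_len=2
Op 6: F1 acks idx 1 -> match: F0=1 F1=1; commitIndex=1
Op 7: F0 acks idx 2 -> match: F0=2 F1=1; commitIndex=2
Op 8: append 3 -> log_len=5
Op 9: F1 acks idx 4 -> match: F0=2 F1=4; commitIndex=4
Op 10: append 1 -> log_len=6
Op 11: F1 acks idx 2 -> match: F0=2 F1=4; commitIndex=4
Op 12: F1 acks idx 1 -> match: F0=2 F1=4; commitIndex=4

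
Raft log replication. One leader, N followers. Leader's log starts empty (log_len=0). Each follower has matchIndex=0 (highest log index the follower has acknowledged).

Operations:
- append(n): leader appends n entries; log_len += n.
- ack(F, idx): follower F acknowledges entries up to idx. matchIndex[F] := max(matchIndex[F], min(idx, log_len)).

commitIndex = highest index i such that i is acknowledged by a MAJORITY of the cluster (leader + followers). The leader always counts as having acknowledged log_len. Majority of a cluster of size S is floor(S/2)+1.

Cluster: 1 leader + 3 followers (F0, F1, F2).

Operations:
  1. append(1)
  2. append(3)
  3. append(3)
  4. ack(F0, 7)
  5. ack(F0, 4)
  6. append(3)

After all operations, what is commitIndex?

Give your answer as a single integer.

Op 1: append 1 -> log_len=1
Op 2: append 3 -> log_len=4
Op 3: append 3 -> log_len=7
Op 4: F0 acks idx 7 -> match: F0=7 F1=0 F2=0; commitIndex=0
Op 5: F0 acks idx 4 -> match: F0=7 F1=0 F2=0; commitIndex=0
Op 6: append 3 -> log_len=10

Answer: 0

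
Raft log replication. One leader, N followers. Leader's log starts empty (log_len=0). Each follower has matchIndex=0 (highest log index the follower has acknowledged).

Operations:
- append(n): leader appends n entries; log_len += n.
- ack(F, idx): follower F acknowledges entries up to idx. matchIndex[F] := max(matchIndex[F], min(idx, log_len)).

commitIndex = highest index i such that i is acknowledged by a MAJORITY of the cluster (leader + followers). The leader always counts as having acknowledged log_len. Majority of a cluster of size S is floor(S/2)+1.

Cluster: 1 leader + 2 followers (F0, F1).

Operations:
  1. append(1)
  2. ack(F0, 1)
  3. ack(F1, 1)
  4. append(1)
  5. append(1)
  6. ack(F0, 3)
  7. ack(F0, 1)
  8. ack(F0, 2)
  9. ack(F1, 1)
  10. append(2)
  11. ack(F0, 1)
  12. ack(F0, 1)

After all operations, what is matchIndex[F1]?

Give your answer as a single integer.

Op 1: append 1 -> log_len=1
Op 2: F0 acks idx 1 -> match: F0=1 F1=0; commitIndex=1
Op 3: F1 acks idx 1 -> match: F0=1 F1=1; commitIndex=1
Op 4: append 1 -> log_len=2
Op 5: append 1 -> log_len=3
Op 6: F0 acks idx 3 -> match: F0=3 F1=1; commitIndex=3
Op 7: F0 acks idx 1 -> match: F0=3 F1=1; commitIndex=3
Op 8: F0 acks idx 2 -> match: F0=3 F1=1; commitIndex=3
Op 9: F1 acks idx 1 -> match: F0=3 F1=1; commitIndex=3
Op 10: append 2 -> log_len=5
Op 11: F0 acks idx 1 -> match: F0=3 F1=1; commitIndex=3
Op 12: F0 acks idx 1 -> match: F0=3 F1=1; commitIndex=3

Answer: 1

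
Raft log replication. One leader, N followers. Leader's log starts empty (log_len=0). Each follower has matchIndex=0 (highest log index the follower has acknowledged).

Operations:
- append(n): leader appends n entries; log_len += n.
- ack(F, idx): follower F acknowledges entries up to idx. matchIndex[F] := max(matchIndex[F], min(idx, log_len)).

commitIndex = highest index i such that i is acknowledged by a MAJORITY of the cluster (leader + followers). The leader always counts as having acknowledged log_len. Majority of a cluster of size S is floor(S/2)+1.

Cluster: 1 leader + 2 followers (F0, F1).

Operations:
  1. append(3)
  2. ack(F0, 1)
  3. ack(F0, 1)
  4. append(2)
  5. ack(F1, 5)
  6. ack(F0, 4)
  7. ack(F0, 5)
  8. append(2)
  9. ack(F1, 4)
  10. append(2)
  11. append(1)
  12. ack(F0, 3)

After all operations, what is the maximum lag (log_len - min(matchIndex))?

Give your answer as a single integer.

Answer: 5

Derivation:
Op 1: append 3 -> log_len=3
Op 2: F0 acks idx 1 -> match: F0=1 F1=0; commitIndex=1
Op 3: F0 acks idx 1 -> match: F0=1 F1=0; commitIndex=1
Op 4: append 2 -> log_len=5
Op 5: F1 acks idx 5 -> match: F0=1 F1=5; commitIndex=5
Op 6: F0 acks idx 4 -> match: F0=4 F1=5; commitIndex=5
Op 7: F0 acks idx 5 -> match: F0=5 F1=5; commitIndex=5
Op 8: append 2 -> log_len=7
Op 9: F1 acks idx 4 -> match: F0=5 F1=5; commitIndex=5
Op 10: append 2 -> log_len=9
Op 11: append 1 -> log_len=10
Op 12: F0 acks idx 3 -> match: F0=5 F1=5; commitIndex=5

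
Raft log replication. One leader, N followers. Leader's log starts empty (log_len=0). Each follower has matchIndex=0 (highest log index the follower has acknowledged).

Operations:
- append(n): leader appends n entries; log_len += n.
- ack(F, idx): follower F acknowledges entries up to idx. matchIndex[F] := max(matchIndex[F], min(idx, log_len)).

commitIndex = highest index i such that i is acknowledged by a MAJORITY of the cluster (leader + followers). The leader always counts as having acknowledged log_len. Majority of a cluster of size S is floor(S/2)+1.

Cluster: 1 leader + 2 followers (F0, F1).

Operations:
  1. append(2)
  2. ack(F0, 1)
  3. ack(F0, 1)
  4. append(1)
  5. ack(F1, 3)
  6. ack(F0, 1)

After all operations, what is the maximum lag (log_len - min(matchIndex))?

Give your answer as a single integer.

Op 1: append 2 -> log_len=2
Op 2: F0 acks idx 1 -> match: F0=1 F1=0; commitIndex=1
Op 3: F0 acks idx 1 -> match: F0=1 F1=0; commitIndex=1
Op 4: append 1 -> log_len=3
Op 5: F1 acks idx 3 -> match: F0=1 F1=3; commitIndex=3
Op 6: F0 acks idx 1 -> match: F0=1 F1=3; commitIndex=3

Answer: 2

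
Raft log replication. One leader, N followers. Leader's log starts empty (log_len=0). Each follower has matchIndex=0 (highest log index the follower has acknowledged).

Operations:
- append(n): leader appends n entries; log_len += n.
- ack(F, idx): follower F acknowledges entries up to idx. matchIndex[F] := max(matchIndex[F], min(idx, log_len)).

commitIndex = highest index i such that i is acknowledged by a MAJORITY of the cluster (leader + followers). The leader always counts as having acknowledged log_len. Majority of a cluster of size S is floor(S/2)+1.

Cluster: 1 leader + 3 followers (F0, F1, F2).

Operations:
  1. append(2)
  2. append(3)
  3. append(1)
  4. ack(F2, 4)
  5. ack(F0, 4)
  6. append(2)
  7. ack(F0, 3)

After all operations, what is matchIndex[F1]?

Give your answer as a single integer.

Op 1: append 2 -> log_len=2
Op 2: append 3 -> log_len=5
Op 3: append 1 -> log_len=6
Op 4: F2 acks idx 4 -> match: F0=0 F1=0 F2=4; commitIndex=0
Op 5: F0 acks idx 4 -> match: F0=4 F1=0 F2=4; commitIndex=4
Op 6: append 2 -> log_len=8
Op 7: F0 acks idx 3 -> match: F0=4 F1=0 F2=4; commitIndex=4

Answer: 0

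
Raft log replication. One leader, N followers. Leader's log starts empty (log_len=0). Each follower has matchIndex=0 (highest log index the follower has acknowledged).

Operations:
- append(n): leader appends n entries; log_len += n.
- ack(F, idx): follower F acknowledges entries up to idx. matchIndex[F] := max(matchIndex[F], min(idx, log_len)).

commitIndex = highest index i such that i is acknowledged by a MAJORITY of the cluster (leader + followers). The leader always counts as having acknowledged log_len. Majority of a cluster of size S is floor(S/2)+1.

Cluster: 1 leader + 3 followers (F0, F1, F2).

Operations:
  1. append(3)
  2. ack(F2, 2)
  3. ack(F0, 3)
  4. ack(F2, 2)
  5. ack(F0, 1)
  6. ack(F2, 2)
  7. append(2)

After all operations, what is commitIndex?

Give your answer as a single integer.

Answer: 2

Derivation:
Op 1: append 3 -> log_len=3
Op 2: F2 acks idx 2 -> match: F0=0 F1=0 F2=2; commitIndex=0
Op 3: F0 acks idx 3 -> match: F0=3 F1=0 F2=2; commitIndex=2
Op 4: F2 acks idx 2 -> match: F0=3 F1=0 F2=2; commitIndex=2
Op 5: F0 acks idx 1 -> match: F0=3 F1=0 F2=2; commitIndex=2
Op 6: F2 acks idx 2 -> match: F0=3 F1=0 F2=2; commitIndex=2
Op 7: append 2 -> log_len=5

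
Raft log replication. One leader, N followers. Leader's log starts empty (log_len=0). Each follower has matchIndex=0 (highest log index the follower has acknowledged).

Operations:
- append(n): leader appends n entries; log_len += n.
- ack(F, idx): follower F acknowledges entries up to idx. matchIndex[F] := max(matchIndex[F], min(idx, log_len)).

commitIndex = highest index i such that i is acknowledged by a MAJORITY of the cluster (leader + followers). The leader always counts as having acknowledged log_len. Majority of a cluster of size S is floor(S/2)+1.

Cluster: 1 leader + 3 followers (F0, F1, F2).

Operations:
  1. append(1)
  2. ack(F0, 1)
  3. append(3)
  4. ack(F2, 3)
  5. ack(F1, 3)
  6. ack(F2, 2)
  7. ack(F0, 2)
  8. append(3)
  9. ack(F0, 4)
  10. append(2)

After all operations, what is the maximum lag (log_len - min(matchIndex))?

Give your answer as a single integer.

Answer: 6

Derivation:
Op 1: append 1 -> log_len=1
Op 2: F0 acks idx 1 -> match: F0=1 F1=0 F2=0; commitIndex=0
Op 3: append 3 -> log_len=4
Op 4: F2 acks idx 3 -> match: F0=1 F1=0 F2=3; commitIndex=1
Op 5: F1 acks idx 3 -> match: F0=1 F1=3 F2=3; commitIndex=3
Op 6: F2 acks idx 2 -> match: F0=1 F1=3 F2=3; commitIndex=3
Op 7: F0 acks idx 2 -> match: F0=2 F1=3 F2=3; commitIndex=3
Op 8: append 3 -> log_len=7
Op 9: F0 acks idx 4 -> match: F0=4 F1=3 F2=3; commitIndex=3
Op 10: append 2 -> log_len=9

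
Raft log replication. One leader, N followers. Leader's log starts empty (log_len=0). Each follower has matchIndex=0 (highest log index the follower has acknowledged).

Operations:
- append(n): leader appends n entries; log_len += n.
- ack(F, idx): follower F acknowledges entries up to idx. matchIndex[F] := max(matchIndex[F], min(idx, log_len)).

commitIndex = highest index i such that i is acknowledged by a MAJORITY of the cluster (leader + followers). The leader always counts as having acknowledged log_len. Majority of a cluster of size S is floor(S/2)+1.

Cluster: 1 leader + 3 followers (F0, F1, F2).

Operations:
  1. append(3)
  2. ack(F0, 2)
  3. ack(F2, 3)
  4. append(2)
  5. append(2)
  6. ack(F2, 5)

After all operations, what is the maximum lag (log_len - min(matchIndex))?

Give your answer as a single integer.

Answer: 7

Derivation:
Op 1: append 3 -> log_len=3
Op 2: F0 acks idx 2 -> match: F0=2 F1=0 F2=0; commitIndex=0
Op 3: F2 acks idx 3 -> match: F0=2 F1=0 F2=3; commitIndex=2
Op 4: append 2 -> log_len=5
Op 5: append 2 -> log_len=7
Op 6: F2 acks idx 5 -> match: F0=2 F1=0 F2=5; commitIndex=2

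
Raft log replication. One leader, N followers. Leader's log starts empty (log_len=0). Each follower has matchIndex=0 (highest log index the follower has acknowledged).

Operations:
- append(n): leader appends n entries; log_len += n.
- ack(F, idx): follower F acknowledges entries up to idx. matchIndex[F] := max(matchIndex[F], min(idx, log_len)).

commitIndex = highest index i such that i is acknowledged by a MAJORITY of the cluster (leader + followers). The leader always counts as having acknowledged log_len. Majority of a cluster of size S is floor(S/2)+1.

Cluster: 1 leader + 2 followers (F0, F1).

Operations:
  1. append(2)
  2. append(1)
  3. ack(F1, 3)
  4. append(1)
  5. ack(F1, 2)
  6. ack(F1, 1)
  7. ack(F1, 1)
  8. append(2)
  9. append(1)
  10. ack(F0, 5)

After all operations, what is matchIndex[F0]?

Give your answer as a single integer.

Answer: 5

Derivation:
Op 1: append 2 -> log_len=2
Op 2: append 1 -> log_len=3
Op 3: F1 acks idx 3 -> match: F0=0 F1=3; commitIndex=3
Op 4: append 1 -> log_len=4
Op 5: F1 acks idx 2 -> match: F0=0 F1=3; commitIndex=3
Op 6: F1 acks idx 1 -> match: F0=0 F1=3; commitIndex=3
Op 7: F1 acks idx 1 -> match: F0=0 F1=3; commitIndex=3
Op 8: append 2 -> log_len=6
Op 9: append 1 -> log_len=7
Op 10: F0 acks idx 5 -> match: F0=5 F1=3; commitIndex=5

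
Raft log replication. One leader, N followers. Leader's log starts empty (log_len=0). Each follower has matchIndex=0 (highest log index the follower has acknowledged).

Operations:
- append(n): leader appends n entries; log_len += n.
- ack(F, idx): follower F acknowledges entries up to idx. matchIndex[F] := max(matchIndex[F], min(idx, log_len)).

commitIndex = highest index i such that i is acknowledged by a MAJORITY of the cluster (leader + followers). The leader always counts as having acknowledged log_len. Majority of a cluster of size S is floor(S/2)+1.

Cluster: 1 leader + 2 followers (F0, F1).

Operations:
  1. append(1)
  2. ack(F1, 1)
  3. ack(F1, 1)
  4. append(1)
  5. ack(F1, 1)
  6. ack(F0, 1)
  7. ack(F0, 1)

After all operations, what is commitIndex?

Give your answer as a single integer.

Answer: 1

Derivation:
Op 1: append 1 -> log_len=1
Op 2: F1 acks idx 1 -> match: F0=0 F1=1; commitIndex=1
Op 3: F1 acks idx 1 -> match: F0=0 F1=1; commitIndex=1
Op 4: append 1 -> log_len=2
Op 5: F1 acks idx 1 -> match: F0=0 F1=1; commitIndex=1
Op 6: F0 acks idx 1 -> match: F0=1 F1=1; commitIndex=1
Op 7: F0 acks idx 1 -> match: F0=1 F1=1; commitIndex=1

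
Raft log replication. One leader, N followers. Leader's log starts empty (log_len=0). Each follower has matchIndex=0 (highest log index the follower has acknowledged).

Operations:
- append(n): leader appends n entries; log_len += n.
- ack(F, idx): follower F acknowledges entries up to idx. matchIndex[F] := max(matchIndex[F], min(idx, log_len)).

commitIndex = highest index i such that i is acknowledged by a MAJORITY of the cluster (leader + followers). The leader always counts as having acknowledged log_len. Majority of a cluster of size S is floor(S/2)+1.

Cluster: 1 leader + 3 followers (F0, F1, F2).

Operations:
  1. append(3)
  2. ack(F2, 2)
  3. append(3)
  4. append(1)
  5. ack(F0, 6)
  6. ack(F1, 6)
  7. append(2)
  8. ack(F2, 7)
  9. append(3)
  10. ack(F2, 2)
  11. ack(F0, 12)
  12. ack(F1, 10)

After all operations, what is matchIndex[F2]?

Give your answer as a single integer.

Answer: 7

Derivation:
Op 1: append 3 -> log_len=3
Op 2: F2 acks idx 2 -> match: F0=0 F1=0 F2=2; commitIndex=0
Op 3: append 3 -> log_len=6
Op 4: append 1 -> log_len=7
Op 5: F0 acks idx 6 -> match: F0=6 F1=0 F2=2; commitIndex=2
Op 6: F1 acks idx 6 -> match: F0=6 F1=6 F2=2; commitIndex=6
Op 7: append 2 -> log_len=9
Op 8: F2 acks idx 7 -> match: F0=6 F1=6 F2=7; commitIndex=6
Op 9: append 3 -> log_len=12
Op 10: F2 acks idx 2 -> match: F0=6 F1=6 F2=7; commitIndex=6
Op 11: F0 acks idx 12 -> match: F0=12 F1=6 F2=7; commitIndex=7
Op 12: F1 acks idx 10 -> match: F0=12 F1=10 F2=7; commitIndex=10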